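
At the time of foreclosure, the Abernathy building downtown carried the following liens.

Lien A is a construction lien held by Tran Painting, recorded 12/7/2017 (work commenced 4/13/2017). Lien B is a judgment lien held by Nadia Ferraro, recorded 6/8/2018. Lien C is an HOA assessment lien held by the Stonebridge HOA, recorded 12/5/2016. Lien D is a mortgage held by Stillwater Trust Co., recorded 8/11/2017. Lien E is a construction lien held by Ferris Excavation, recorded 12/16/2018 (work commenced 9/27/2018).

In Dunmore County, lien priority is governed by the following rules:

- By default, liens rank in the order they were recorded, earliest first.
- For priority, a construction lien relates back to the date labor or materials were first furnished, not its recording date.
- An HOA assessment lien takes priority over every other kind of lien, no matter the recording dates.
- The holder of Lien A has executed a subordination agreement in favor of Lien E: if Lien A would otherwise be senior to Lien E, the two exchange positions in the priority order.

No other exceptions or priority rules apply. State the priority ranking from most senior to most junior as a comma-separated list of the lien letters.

Effective dates after the stated exceptions: A's effective date is 4/13/2017, when work began; E's effective date is 9/27/2018, when work began.
C is an HOA assessment lien and takes priority over every other lien.
Among the remaining liens, by effective date: A (4/13/2017), D (8/11/2017), B (6/8/2018), E (9/27/2018).
A would otherwise be senior to E, so under the subordination agreement A and E exchange positions.

C, E, D, B, A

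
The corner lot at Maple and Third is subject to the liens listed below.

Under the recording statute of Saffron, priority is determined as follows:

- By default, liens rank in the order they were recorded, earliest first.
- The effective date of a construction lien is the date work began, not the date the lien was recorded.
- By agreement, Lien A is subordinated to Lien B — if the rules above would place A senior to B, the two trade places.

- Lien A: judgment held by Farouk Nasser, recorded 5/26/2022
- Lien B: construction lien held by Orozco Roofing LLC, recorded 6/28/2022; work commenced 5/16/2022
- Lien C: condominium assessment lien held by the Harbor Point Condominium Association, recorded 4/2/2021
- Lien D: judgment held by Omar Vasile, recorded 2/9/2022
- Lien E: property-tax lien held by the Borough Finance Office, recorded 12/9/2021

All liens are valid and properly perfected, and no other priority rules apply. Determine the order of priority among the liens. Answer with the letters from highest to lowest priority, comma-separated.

C, E, D, B, A

Effective dates after the stated exceptions: B's effective date is 5/16/2022, when work began.
By effective date: C (4/2/2021), E (12/9/2021), D (2/9/2022), B (5/16/2022), A (5/26/2022).
A already ranks below B; the subordination has no effect.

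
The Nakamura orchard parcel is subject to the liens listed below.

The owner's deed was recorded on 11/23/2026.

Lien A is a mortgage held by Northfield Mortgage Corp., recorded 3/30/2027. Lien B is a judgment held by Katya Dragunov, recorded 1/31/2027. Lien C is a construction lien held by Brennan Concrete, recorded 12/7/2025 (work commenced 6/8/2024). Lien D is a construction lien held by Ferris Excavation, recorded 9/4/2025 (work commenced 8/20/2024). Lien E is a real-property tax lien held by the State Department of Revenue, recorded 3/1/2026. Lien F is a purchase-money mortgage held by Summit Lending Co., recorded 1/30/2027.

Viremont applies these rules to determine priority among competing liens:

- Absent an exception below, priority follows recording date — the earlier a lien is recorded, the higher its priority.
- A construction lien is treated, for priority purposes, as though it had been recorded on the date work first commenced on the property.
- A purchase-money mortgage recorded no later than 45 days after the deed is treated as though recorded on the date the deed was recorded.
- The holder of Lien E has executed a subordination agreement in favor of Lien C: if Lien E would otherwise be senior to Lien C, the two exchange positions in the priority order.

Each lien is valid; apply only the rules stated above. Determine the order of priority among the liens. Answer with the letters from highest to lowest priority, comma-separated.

C, D, E, F, B, A

First, effective dates: C's effective date is 6/8/2024, when work began; D is treated as recorded 8/20/2024, the work-commencement date; F missed the 45-day window (68 days after the deed), so its recording date stands.
By effective date: C (6/8/2024), D (8/20/2024), E (3/1/2026), F (1/30/2027), B (1/31/2027), A (3/30/2027).
E is already junior to C, so the subordination agreement changes nothing.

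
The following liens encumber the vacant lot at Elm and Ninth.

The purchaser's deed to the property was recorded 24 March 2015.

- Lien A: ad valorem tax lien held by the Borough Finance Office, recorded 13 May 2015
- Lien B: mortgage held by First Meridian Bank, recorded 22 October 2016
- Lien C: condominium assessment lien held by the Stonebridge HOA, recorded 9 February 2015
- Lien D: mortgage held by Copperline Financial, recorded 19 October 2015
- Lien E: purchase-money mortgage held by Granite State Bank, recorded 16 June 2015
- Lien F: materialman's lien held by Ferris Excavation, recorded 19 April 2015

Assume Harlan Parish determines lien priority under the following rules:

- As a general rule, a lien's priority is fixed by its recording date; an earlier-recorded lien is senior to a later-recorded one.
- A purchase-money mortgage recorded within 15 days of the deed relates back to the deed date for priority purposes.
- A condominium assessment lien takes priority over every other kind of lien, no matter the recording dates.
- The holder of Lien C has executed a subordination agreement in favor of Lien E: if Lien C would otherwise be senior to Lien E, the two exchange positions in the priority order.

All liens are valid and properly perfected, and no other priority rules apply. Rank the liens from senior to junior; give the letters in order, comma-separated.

E, F, A, C, D, B

Effective dates: E was recorded 84 days after the deed — beyond 15 days — so no relation-back applies.
C is a condominium assessment lien and takes priority over every other lien.
Among the remaining liens, by effective date: F (19 April 2015), A (13 May 2015), E (16 June 2015), D (19 October 2015), B (22 October 2016).
Because C would otherwise rank above E, the subordination swaps them.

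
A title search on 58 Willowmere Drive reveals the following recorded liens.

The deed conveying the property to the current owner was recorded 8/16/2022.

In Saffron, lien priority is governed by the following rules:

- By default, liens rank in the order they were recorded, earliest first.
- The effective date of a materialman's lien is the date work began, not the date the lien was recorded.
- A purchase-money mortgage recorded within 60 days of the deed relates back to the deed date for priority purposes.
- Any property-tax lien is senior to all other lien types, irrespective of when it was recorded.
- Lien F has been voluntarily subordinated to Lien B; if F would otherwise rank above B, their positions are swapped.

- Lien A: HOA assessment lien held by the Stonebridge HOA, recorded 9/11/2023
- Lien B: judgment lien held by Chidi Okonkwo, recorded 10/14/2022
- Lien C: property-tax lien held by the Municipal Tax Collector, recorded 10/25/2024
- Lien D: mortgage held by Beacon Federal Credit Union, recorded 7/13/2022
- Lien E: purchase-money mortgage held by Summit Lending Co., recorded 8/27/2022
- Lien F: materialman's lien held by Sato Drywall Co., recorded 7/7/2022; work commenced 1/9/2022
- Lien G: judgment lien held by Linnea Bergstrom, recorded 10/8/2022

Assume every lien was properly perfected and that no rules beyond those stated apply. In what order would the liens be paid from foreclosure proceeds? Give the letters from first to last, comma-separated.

Adjusting effective dates: E relates back to the deed date 8/16/2022; F is treated as recorded 1/9/2022, the work-commencement date.
C, as a property-tax lien, has superpriority and ranks first.
Ordering the rest by effective date: F (1/9/2022), D (7/13/2022), E (8/16/2022), G (10/8/2022), B (10/14/2022), A (9/11/2023).
F is senior to B before the subordination, so the two trade places.

C, B, D, E, G, F, A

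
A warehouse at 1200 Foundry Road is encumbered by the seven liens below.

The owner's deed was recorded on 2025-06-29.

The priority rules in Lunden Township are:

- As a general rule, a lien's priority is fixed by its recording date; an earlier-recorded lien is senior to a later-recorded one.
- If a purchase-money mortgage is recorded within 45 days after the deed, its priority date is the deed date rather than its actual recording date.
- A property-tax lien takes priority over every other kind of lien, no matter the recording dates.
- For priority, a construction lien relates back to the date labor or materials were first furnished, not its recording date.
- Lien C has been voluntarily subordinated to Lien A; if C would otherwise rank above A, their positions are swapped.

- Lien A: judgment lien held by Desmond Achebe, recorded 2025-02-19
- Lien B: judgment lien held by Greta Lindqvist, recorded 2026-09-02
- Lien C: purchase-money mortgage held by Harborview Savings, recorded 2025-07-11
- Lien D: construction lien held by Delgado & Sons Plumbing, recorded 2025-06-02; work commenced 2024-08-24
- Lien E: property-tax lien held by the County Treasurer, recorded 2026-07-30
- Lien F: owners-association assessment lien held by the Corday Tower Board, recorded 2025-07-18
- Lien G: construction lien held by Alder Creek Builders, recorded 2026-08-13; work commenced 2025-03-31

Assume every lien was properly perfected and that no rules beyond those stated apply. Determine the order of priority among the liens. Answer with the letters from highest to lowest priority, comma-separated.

Adjusting effective dates: C was recorded within the 45-day window, so its effective date is the deed date 2025-06-29; D relates back to 2024-08-24 (work commenced); G is treated as recorded 2025-03-31, the work-commencement date.
E is a property-tax lien and takes priority over every other lien.
Remaining liens by effective date: D (2024-08-24), A (2025-02-19), G (2025-03-31), C (2025-06-29), F (2025-07-18), B (2026-09-02).
C is already junior to A, so the subordination agreement changes nothing.

E, D, A, G, C, F, B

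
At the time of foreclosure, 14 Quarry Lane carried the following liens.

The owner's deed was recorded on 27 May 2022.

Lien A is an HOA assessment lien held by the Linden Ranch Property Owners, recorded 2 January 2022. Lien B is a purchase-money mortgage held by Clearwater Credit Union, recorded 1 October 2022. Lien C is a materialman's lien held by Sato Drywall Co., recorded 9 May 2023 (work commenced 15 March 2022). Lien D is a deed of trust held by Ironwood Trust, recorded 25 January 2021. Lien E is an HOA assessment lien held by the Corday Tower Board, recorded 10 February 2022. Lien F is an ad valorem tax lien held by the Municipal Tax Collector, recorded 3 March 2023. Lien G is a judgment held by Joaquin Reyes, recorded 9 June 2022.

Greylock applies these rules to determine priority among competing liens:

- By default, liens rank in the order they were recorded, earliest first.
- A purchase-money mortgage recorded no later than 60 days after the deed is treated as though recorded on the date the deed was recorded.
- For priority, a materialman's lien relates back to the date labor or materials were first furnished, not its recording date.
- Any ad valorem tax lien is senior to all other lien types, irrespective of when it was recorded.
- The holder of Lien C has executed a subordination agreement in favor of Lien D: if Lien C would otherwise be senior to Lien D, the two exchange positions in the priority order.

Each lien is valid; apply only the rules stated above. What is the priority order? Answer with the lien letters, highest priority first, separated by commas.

F, D, A, E, C, G, B

Effective dates: B missed the 60-day window (127 days after the deed), so its recording date stands; C relates back to 15 March 2022 (work commenced).
F is an ad valorem tax lien and takes priority over every other lien.
Ordering the rest by effective date: D (25 January 2021), A (2 January 2022), E (10 February 2022), C (15 March 2022), G (9 June 2022), B (1 October 2022).
C is already junior to D, so the subordination agreement changes nothing.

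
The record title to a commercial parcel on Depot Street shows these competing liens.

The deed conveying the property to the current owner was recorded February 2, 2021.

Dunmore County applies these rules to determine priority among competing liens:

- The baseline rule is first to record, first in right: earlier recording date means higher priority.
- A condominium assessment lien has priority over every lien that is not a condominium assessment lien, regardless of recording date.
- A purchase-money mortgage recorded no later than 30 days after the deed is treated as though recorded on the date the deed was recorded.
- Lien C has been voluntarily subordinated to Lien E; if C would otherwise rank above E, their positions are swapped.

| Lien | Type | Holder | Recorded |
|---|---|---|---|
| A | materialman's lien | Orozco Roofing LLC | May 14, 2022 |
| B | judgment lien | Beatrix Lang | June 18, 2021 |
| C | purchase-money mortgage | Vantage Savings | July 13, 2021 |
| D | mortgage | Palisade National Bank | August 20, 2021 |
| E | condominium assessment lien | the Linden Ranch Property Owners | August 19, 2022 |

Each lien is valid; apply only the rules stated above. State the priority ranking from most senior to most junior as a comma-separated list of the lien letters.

Effective dates after the stated exceptions: C was recorded 161 days after the deed — beyond 30 days — so no relation-back applies.
As a condominium assessment lien, E is senior to every other lien.
Among the remaining liens, by effective date: B (June 18, 2021), C (July 13, 2021), D (August 20, 2021), A (May 14, 2022).
C already ranks below E; the subordination has no effect.

E, B, C, D, A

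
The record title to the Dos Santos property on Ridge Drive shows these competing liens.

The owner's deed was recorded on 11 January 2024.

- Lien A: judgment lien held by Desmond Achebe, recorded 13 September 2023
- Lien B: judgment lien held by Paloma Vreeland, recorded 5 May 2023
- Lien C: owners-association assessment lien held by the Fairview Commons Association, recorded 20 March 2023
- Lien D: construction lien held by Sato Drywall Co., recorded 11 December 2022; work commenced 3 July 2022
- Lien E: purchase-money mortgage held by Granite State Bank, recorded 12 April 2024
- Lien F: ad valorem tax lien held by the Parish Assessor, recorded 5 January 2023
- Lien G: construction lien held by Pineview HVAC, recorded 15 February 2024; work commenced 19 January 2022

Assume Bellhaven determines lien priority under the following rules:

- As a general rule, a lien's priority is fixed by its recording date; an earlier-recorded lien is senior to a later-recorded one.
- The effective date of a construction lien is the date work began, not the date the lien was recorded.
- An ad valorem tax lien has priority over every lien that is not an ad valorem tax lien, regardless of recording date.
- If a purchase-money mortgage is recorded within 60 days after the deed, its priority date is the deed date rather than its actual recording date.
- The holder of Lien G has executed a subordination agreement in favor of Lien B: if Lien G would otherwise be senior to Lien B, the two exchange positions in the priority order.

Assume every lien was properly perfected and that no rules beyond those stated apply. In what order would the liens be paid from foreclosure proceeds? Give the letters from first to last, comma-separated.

F, B, D, C, G, A, E

Effective dates after the stated exceptions: D's effective date is 3 July 2022, when work began; E was recorded 92 days after the deed, outside the 60-day window, so it keeps its recording date; G relates back to 19 January 2022 (work commenced).
F is an ad valorem tax lien, so it outranks all other liens regardless of date.
Ordering the rest by effective date: G (19 January 2022), D (3 July 2022), C (20 March 2023), B (5 May 2023), A (13 September 2023), E (12 April 2024).
G is senior to B before the subordination, so the two trade places.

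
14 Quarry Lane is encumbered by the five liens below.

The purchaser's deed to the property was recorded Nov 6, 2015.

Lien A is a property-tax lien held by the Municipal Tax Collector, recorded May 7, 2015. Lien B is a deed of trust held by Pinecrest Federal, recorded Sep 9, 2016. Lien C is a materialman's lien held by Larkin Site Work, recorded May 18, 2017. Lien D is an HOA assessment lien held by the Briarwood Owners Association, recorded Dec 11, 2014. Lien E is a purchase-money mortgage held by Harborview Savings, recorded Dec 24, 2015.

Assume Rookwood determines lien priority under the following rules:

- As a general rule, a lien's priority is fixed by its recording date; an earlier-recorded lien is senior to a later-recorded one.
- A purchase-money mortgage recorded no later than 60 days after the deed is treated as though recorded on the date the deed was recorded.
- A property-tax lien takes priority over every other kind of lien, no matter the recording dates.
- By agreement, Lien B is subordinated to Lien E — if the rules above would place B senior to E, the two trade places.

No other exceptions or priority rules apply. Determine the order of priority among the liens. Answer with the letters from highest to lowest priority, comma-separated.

Adjusting effective dates: E's effective date is the deed date, Nov 6, 2015.
A is a property-tax lien, so it outranks all other liens regardless of date.
Remaining liens by effective date: D (Dec 11, 2014), E (Nov 6, 2015), B (Sep 9, 2016), C (May 18, 2017).
Since B is not senior to E, the subordination leaves the order unchanged.

A, D, E, B, C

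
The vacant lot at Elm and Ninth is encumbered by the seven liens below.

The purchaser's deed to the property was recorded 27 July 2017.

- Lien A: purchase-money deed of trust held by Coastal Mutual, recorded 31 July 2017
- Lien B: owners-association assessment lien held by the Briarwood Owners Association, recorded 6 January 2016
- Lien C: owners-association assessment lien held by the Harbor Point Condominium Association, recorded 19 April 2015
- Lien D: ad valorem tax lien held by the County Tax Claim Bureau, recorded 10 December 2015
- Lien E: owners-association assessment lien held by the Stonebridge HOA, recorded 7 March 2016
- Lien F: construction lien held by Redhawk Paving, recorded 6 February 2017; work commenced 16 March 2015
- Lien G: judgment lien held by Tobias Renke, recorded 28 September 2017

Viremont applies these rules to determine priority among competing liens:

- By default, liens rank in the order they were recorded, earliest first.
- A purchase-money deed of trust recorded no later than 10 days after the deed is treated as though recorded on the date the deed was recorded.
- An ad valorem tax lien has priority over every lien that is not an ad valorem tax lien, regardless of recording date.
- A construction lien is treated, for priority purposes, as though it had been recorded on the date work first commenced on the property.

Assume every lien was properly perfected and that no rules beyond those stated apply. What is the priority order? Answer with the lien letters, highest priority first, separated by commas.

D, F, C, B, E, A, G

Adjusting effective dates: A was recorded within the 10-day window, so its effective date is the deed date 27 July 2017; F is treated as recorded 16 March 2015, the work-commencement date.
As an ad valorem tax lien, D is senior to every other lien.
Remaining liens by effective date: F (16 March 2015), C (19 April 2015), B (6 January 2016), E (7 March 2016), A (27 July 2017), G (28 September 2017).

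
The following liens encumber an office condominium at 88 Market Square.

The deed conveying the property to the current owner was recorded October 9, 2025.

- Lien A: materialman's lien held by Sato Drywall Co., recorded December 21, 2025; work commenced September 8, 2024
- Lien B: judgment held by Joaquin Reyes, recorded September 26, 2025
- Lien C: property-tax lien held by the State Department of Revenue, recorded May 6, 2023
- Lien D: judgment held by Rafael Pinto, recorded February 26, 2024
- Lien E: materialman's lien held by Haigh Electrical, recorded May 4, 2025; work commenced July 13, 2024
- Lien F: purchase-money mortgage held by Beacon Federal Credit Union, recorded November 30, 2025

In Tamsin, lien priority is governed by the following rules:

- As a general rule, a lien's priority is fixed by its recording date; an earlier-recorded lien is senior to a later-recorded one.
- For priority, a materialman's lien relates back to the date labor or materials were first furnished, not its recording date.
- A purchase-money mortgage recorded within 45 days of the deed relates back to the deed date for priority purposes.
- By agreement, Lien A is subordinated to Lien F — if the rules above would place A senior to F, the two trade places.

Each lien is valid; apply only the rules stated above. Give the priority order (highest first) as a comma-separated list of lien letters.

Adjusting effective dates: A's effective date is September 8, 2024, when work began; E's effective date is July 13, 2024, when work began; F was recorded 52 days after the deed, outside the 45-day window, so it keeps its recording date.
By effective date, earliest first: C (May 6, 2023), D (February 26, 2024), E (July 13, 2024), A (September 8, 2024), B (September 26, 2025), F (November 30, 2025).
A is senior to F before the subordination, so the two trade places.

C, D, E, F, B, A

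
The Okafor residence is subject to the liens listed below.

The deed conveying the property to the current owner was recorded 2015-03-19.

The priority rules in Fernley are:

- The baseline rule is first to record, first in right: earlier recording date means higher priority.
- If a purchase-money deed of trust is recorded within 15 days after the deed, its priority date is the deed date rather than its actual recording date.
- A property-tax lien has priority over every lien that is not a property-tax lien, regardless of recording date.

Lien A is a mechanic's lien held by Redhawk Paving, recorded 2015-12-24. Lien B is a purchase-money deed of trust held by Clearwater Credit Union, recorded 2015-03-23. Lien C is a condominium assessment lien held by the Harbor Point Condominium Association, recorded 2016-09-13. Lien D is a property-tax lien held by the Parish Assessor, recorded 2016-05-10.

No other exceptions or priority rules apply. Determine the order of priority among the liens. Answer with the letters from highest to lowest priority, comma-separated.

D, B, A, C

Adjusting effective dates: B's effective date is the deed date, 2015-03-19.
D is a property-tax lien, so it outranks all other liens regardless of date.
The other liens, earliest effective date first: B (2015-03-19), A (2015-12-24), C (2016-09-13).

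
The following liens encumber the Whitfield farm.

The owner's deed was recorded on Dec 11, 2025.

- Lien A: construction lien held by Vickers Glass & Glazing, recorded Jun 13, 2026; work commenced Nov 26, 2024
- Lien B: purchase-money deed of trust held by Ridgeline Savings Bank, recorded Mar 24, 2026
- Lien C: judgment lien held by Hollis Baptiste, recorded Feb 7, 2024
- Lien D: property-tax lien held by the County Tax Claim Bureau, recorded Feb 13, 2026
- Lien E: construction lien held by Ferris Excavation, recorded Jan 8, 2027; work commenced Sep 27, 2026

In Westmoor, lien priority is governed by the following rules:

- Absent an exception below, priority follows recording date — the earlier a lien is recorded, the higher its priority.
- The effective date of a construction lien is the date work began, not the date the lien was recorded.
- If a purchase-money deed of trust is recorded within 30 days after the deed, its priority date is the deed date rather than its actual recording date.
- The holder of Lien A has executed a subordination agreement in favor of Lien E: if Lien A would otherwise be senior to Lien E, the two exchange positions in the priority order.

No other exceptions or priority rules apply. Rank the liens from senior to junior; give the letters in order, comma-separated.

Effective dates: A is treated as recorded Nov 26, 2024, the work-commencement date; B missed the 30-day window (103 days after the deed), so its recording date stands; E is treated as recorded Sep 27, 2026, the work-commencement date.
By effective date: C (Feb 7, 2024), A (Nov 26, 2024), D (Feb 13, 2026), B (Mar 24, 2026), E (Sep 27, 2026).
A would otherwise be senior to E, so under the subordination agreement A and E exchange positions.

C, E, D, B, A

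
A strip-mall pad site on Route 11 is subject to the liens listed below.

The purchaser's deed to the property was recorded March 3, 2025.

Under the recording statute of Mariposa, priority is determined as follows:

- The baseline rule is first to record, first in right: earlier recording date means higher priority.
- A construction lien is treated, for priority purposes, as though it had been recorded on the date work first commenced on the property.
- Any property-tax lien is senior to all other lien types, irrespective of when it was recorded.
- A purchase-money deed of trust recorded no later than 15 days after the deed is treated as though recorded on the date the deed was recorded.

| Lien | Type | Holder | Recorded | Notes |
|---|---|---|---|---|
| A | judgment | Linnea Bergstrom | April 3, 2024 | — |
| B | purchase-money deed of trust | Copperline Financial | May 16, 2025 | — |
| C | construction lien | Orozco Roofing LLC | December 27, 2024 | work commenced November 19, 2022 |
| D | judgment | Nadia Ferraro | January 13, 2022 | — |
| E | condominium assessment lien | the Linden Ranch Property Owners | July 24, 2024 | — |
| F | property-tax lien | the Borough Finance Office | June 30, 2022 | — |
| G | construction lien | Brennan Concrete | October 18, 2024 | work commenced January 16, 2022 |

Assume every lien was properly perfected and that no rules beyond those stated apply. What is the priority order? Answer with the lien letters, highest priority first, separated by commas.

F, D, G, C, A, E, B

First, effective dates: B was recorded 74 days after the deed, outside the 15-day window, so it keeps its recording date; C relates back to November 19, 2022 (work commenced); G's effective date is January 16, 2022, when work began.
F is a property-tax lien, so it outranks all other liens regardless of date.
Remaining liens by effective date: D (January 13, 2022), G (January 16, 2022), C (November 19, 2022), A (April 3, 2024), E (July 24, 2024), B (May 16, 2025).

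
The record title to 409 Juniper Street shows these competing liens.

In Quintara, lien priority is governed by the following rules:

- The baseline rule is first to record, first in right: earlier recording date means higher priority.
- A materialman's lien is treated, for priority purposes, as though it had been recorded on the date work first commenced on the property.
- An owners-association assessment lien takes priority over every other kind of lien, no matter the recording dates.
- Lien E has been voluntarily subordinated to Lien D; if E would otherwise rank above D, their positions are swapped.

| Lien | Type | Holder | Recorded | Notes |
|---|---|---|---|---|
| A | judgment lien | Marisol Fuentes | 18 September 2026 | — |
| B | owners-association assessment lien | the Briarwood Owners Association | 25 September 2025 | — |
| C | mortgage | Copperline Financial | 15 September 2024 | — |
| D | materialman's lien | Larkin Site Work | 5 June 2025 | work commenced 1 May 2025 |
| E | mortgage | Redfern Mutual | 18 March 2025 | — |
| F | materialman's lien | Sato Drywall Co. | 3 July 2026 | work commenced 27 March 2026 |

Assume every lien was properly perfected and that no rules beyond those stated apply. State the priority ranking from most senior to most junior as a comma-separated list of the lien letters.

Effective dates after the stated exceptions: D relates back to 1 May 2025 (work commenced); F is treated as recorded 27 March 2026, the work-commencement date.
B, as an owners-association assessment lien, has superpriority and ranks first.
Among the remaining liens, by effective date: C (15 September 2024), E (18 March 2025), D (1 May 2025), F (27 March 2026), A (18 September 2026).
E would otherwise be senior to D, so under the subordination agreement E and D exchange positions.

B, C, D, E, F, A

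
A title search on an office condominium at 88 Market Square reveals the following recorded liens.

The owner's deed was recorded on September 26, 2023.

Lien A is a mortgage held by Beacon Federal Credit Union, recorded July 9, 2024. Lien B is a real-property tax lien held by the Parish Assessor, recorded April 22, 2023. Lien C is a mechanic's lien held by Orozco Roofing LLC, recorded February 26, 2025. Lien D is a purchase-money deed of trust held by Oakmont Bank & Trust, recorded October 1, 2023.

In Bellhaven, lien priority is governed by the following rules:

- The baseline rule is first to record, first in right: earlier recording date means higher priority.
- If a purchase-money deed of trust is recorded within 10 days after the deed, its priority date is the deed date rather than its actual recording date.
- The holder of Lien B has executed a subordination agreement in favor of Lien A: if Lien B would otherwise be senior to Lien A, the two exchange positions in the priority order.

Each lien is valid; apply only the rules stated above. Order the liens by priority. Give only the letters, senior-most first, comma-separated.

Effective dates after the stated exceptions: D was recorded within the 10-day window, so its effective date is the deed date September 26, 2023.
Ordering by effective date: B (April 22, 2023), D (September 26, 2023), A (July 9, 2024), C (February 26, 2025).
B would otherwise be senior to A, so under the subordination agreement B and A exchange positions.

A, D, B, C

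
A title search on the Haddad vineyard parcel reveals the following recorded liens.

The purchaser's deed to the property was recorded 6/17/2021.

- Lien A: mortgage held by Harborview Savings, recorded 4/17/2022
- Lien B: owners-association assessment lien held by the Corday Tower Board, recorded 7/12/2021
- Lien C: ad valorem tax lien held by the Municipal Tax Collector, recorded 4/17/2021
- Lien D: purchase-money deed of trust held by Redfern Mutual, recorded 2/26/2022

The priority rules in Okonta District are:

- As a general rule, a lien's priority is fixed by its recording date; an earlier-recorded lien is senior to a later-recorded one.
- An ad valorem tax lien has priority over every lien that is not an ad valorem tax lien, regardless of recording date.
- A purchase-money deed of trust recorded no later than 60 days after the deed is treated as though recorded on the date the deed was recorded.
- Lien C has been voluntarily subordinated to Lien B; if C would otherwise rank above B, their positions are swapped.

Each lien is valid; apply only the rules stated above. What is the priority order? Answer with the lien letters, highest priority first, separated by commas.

B, C, D, A

First, effective dates: D was recorded 254 days after the deed — beyond 60 days — so no relation-back applies.
As an ad valorem tax lien, C is senior to every other lien.
Among the remaining liens, by effective date: B (7/12/2021), D (2/26/2022), A (4/17/2022).
C would otherwise be senior to B, so under the subordination agreement C and B exchange positions.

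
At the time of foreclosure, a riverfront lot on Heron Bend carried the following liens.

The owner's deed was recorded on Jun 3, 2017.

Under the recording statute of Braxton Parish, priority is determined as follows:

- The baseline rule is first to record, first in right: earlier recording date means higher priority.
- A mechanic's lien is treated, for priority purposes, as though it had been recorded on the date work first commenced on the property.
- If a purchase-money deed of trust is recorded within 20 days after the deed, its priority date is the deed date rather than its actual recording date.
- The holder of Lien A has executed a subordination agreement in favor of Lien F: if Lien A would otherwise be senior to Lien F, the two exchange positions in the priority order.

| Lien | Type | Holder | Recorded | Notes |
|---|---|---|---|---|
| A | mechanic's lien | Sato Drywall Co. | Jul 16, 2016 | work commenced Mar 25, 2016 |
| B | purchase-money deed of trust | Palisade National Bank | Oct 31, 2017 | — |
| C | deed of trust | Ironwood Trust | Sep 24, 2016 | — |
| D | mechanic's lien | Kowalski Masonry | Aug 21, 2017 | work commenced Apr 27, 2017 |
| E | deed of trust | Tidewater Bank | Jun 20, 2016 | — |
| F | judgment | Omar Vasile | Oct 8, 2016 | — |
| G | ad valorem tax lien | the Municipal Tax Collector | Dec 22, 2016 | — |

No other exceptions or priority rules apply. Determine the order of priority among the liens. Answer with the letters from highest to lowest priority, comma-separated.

First, effective dates: A relates back to Mar 25, 2016 (work commenced); B missed the 20-day window (150 days after the deed), so its recording date stands; D is treated as recorded Apr 27, 2017, the work-commencement date.
By effective date, earliest first: A (Mar 25, 2016), E (Jun 20, 2016), C (Sep 24, 2016), F (Oct 8, 2016), G (Dec 22, 2016), D (Apr 27, 2017), B (Oct 31, 2017).
A would otherwise be senior to F, so under the subordination agreement A and F exchange positions.

F, E, C, A, G, D, B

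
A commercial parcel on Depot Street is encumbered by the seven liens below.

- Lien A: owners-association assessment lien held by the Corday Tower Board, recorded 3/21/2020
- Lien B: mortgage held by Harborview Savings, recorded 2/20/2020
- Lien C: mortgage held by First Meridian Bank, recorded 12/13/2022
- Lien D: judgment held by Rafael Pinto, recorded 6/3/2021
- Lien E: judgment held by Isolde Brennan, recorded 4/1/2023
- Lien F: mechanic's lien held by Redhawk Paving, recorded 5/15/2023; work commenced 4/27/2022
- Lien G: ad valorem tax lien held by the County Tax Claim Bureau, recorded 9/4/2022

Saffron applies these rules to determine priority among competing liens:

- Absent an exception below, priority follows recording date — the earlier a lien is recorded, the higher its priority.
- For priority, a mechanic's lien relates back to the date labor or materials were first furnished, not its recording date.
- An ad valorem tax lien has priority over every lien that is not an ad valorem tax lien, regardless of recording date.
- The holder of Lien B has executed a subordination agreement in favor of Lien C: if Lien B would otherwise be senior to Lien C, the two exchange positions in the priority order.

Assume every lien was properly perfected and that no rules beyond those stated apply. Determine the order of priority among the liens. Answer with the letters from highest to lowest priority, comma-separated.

G, C, A, D, F, B, E

Effective dates: F's effective date is 4/27/2022, when work began.
G is an ad valorem tax lien, so it outranks all other liens regardless of date.
Remaining liens by effective date: B (2/20/2020), A (3/21/2020), D (6/3/2021), F (4/27/2022), C (12/13/2022), E (4/1/2023).
The subordination applies — B was senior to C — so B and C swap.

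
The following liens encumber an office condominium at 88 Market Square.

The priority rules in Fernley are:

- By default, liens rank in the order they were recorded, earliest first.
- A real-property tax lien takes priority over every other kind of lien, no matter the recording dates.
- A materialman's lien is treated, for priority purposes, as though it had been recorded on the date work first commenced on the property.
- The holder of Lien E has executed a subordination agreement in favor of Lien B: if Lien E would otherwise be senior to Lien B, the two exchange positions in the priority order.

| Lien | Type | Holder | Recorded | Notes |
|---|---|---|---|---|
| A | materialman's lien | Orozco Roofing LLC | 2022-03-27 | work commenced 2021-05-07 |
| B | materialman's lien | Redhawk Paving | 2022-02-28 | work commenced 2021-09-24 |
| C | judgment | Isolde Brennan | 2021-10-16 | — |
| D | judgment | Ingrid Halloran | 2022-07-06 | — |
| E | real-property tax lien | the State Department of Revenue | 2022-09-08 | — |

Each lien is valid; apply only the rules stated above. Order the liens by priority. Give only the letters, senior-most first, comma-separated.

Adjusting effective dates: A relates back to 2021-05-07 (work commenced); B is treated as recorded 2021-09-24, the work-commencement date.
E is a real-property tax lien, so it outranks all other liens regardless of date.
Remaining liens by effective date: A (2021-05-07), B (2021-09-24), C (2021-10-16), D (2022-07-06).
Because E would otherwise rank above B, the subordination swaps them.

B, A, E, C, D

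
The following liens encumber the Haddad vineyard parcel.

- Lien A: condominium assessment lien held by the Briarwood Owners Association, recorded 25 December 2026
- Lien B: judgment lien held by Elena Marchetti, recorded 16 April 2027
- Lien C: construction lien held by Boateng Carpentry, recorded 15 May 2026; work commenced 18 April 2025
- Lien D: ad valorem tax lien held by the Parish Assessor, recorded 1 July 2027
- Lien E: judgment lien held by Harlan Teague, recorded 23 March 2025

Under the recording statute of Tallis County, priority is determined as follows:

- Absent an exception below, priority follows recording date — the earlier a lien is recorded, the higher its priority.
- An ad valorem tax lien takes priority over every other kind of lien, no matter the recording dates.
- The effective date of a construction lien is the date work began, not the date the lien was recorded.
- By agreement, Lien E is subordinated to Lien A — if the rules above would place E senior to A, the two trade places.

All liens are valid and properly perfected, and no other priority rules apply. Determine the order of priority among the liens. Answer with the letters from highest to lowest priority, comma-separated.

D, A, C, E, B

Effective dates: C's effective date is 18 April 2025, when work began.
D is an ad valorem tax lien, so it outranks all other liens regardless of date.
Ordering the rest by effective date: E (23 March 2025), C (18 April 2025), A (25 December 2026), B (16 April 2027).
Because E would otherwise rank above A, the subordination swaps them.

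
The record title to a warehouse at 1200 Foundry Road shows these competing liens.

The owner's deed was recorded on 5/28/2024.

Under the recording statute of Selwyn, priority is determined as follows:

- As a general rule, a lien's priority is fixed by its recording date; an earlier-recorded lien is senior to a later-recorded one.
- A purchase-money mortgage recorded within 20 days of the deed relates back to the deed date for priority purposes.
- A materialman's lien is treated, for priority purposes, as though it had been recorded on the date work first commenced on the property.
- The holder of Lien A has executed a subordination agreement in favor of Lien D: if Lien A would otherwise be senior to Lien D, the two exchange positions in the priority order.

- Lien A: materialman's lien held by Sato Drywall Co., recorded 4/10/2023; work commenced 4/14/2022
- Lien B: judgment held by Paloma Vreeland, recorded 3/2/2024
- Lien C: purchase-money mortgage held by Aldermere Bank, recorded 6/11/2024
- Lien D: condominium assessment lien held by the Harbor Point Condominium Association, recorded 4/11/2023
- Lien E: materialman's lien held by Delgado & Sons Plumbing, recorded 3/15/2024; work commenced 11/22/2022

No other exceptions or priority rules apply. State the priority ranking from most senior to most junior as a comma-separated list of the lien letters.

Adjusting effective dates: A's effective date is 4/14/2022, when work began; C was recorded within the 20-day window, so its effective date is the deed date 5/28/2024; E's effective date is 11/22/2022, when work began.
Sorted by effective date: A (4/14/2022), E (11/22/2022), D (4/11/2023), B (3/2/2024), C (5/28/2024).
The subordination applies — A was senior to D — so A and D swap.

D, E, A, B, C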